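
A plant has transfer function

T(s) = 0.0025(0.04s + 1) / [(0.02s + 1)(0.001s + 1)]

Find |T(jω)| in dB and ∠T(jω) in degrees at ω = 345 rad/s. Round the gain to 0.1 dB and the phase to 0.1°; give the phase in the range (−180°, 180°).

At ω = 345 rad/s:
zero (1 + j345·0.04) = 1 + j13.8 → |·| ≈ 13.836, ∠ ≈ 85.86°
pole (1 + j345·0.02) = 1 + j6.9 → |·| ≈ 6.9721, ∠ ≈ 81.75°
pole (1 + j345·0.001) = 1 + j0.345 → |·| ≈ 1.0578, ∠ ≈ 19.03°
|T| = 0.0025 · 13.836 / (6.9721 · 1.0578) ≈ 0.0046901
Gain = 20 log₁₀(0.0046901) ≈ -46.58 dB
∠T = (85.86°) − (81.75° + 19.03°) = -14.92°

-46.6 dB, -14.9°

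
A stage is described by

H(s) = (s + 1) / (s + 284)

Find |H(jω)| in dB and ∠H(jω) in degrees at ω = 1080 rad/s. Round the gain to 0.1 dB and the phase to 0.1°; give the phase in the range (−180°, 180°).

At s = jω = j1080:
zero (s+1): 1 + j1080 → |·| = √(1²+1080²) = √1166401 ≈ 1080, ∠ = arctan(1080/1) ≈ 89.95°
pole (s+284): 284 + j1080 → |·| = √(284²+1080²) = √1247056 ≈ 1116.7, ∠ = arctan(1080/284) ≈ 75.27°
|H| = 1 · 1080 / 1116.7 ≈ 0.96714
Gain = 20 log₁₀(0.96714) ≈ -0.29 dB
∠H = 89.95° − 75.27° = 14.68°

-0.3 dB, 14.7°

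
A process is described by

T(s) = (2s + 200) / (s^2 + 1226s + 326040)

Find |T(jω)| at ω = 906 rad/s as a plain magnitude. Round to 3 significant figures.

0.00150

Substitute s = j906:
Numerator: 2(j906) + 200 = 200 + j1812
Denominator: (j906)^2 + 1226(j906) + 326040 = -494796 + j1110756
|N| = √(200² + 1812²) ≈ 1823, ∠N ≈ 83.70°
|D| = √(494796² + 1110756²) ≈ 1.216e+06, ∠D ≈ 114.01°
|T| = 1823 / 1.216e+06 ≈ 0.0014992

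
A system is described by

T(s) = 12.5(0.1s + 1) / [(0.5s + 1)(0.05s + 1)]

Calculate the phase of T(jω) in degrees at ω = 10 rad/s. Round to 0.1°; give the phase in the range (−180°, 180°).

-60.3°

At ω = 10 rad/s:
zero (1 + j10·0.1) = 1 + j1 → |·| ≈ 1.4142, ∠ ≈ 45.00°
pole (1 + j10·0.5) = 1 + j5 → |·| ≈ 5.099, ∠ ≈ 78.69°
pole (1 + j10·0.05) = 1 + j0.5 → |·| ≈ 1.118, ∠ ≈ 26.57°
∠T = (45.00°) − (78.69° + 26.57°) = -60.26°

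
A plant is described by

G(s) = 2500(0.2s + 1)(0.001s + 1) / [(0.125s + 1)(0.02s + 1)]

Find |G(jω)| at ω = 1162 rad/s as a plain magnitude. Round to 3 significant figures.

264

At ω = 1162 rad/s:
zero (1 + j1162·0.2) = 1 + j232.4 → |·| ≈ 232.4, ∠ ≈ 89.75°
zero (1 + j1162·0.001) = 1 + j1.162 → |·| ≈ 1.5331, ∠ ≈ 49.29°
pole (1 + j1162·0.125) = 1 + j145.25 → |·| ≈ 145.25, ∠ ≈ 89.61°
pole (1 + j1162·0.02) = 1 + j23.24 → |·| ≈ 23.262, ∠ ≈ 87.54°
|G| = 2500 · 232.4 · 1.5331 / (145.25 · 23.262) ≈ 263.62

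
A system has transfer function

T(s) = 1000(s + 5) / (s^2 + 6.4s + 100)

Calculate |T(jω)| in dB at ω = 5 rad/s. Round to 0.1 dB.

At s = jω = j5:
zero (s+5): 5 + j5 → |·| = √(5²+5²) = √50 ≈ 7.0711, ∠ = arctan(5/5) ≈ 45.00°
quadratic: (j5)² + 6.4·j5 + 100 = 75 + j32 → |·| ≈ 81.541, ∠ ≈ 23.11°
|T| = 1000 · 7.0711 / 81.541 ≈ 86.718
Gain = 20 log₁₀(86.718) ≈ 38.76 dB

38.8 dB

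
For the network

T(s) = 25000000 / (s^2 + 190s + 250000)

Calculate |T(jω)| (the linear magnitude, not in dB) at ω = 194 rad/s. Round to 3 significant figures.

116

At s = jω = j194:
quadratic: (j194)² + 190·j194 + 250000 = 212364 + j36860 → |·| ≈ 2.1554e+05, ∠ ≈ 9.85°
|T| = 25000000 / 2.1554e+05 ≈ 115.99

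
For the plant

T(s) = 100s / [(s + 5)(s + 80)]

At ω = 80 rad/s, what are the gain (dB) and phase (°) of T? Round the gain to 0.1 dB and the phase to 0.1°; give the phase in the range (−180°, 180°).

At s = jω = j80:
zero at origin: s = j80 → |·| = 80, ∠ = 90.00°
pole (s+5): 5 + j80 → |·| = √(5²+80²) = √6425 ≈ 80.156, ∠ = arctan(80/5) ≈ 86.42°
pole (s+80): 80 + j80 → |·| = √(80²+80²) = √12800 ≈ 113.14, ∠ = arctan(80/80) ≈ 45.00°
|T| = 100 · 80 / 9068.8 ≈ 0.88215
Gain = 20 log₁₀(0.88215) ≈ -1.09 dB
∠T = 90.00° − 131.42° = -41.42°

-1.1 dB, -41.4°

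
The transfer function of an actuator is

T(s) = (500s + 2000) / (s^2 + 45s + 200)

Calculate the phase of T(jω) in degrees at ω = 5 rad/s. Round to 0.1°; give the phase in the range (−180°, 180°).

Substitute s = j5:
Numerator: 500(j5) + 2000 = 2000 + j2500
Denominator: (j5)^2 + 45(j5) + 200 = 175 + j225
|N| = √(2000² + 2500²) ≈ 3201.6, ∠N ≈ 51.34°
|D| = √(175² + 225²) ≈ 285.04, ∠D ≈ 52.13°
∠T = 51.34° − 52.13° = -0.79°

-0.8°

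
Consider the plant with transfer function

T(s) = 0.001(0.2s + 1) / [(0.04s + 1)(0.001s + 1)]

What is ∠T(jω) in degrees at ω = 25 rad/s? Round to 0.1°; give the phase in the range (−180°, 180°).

At ω = 25 rad/s:
zero (1 + j25·0.2) = 1 + j5 → |·| ≈ 5.099, ∠ ≈ 78.69°
pole (1 + j25·0.04) = 1 + j1 → |·| ≈ 1.4142, ∠ ≈ 45.00°
pole (1 + j25·0.001) = 1 + j0.025 → |·| ≈ 1.0003, ∠ ≈ 1.43°
∠T = (78.69°) − (45.00° + 1.43°) = 32.26°

32.3°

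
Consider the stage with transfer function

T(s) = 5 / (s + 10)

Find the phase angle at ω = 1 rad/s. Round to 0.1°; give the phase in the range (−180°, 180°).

-5.7°

Substitute s = j1:
Numerator: 5 = 5 + j0
Denominator: (j1) + 10 = 10 + j1
|N| = √(5² + 0²) ≈ 5, ∠N ≈ 0.00°
|D| = √(10² + 1²) ≈ 10.05, ∠D ≈ 5.71°
∠T = 0.00° − 5.71° = -5.71°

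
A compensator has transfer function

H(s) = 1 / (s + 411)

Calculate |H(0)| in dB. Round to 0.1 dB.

-52.3 dB

H(0) = 1 / (411) ≈ 0.0024331
20 log₁₀(0.0024331) ≈ -52.28 dB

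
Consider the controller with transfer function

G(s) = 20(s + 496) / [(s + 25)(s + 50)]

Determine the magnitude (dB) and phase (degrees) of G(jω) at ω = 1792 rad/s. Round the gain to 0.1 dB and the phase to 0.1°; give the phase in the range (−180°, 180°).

At s = jω = j1792:
zero (s+496): 496 + j1792 → |·| = √(496²+1792²) = √3457280 ≈ 1859.4, ∠ = arctan(1792/496) ≈ 74.53°
pole (s+25): 25 + j1792 → |·| = √(25²+1792²) = √3211889 ≈ 1792.2, ∠ = arctan(1792/25) ≈ 89.20°
pole (s+50): 50 + j1792 → |·| = √(50²+1792²) = √3213764 ≈ 1792.7, ∠ = arctan(1792/50) ≈ 88.40°
|G| = 20 · 1859.4 / 3.2129e+06 ≈ 0.011575
Gain = 20 log₁₀(0.011575) ≈ -38.73 dB
∠G = 74.53° − 177.60° = -103.07°

-38.7 dB, -103.1°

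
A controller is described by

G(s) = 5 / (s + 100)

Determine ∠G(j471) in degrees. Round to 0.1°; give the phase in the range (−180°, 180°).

Substitute s = j471:
Numerator: 5 = 5 + j0
Denominator: (j471) + 100 = 100 + j471
|N| = √(5² + 0²) ≈ 5, ∠N ≈ 0.00°
|D| = √(100² + 471²) ≈ 481.5, ∠D ≈ 78.01°
∠G = 0.00° − 78.01° = -78.01°

-78.0°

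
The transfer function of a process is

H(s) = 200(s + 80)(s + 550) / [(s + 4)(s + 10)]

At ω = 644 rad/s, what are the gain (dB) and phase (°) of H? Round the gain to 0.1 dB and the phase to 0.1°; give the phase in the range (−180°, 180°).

At s = jω = j644:
zero (s+80): 80 + j644 → |·| = √(80²+644²) = √421136 ≈ 648.95, ∠ = arctan(644/80) ≈ 82.92°
zero (s+550): 550 + j644 → |·| = √(550²+644²) = √717236 ≈ 846.9, ∠ = arctan(644/550) ≈ 49.50°
pole (s+4): 4 + j644 → |·| = √(4²+644²) = √414752 ≈ 644.01, ∠ = arctan(644/4) ≈ 89.64°
pole (s+10): 10 + j644 → |·| = √(10²+644²) = √414836 ≈ 644.08, ∠ = arctan(644/10) ≈ 89.11°
|H| = 200 · 5.496e+05 / 4.1479e+05 ≈ 265
Gain = 20 log₁₀(265) ≈ 48.46 dB
∠H = 132.42° − 178.75° = -46.33°

48.5 dB, -46.3°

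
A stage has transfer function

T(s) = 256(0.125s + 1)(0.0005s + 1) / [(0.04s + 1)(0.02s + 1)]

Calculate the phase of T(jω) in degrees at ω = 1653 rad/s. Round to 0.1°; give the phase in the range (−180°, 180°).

-48.1°

At ω = 1653 rad/s:
zero (1 + j1653·0.125) = 1 + j206.625 → |·| ≈ 206.63, ∠ ≈ 89.72°
zero (1 + j1653·0.0005) = 1 + j0.8265 → |·| ≈ 1.2973, ∠ ≈ 39.57°
pole (1 + j1653·0.04) = 1 + j66.12 → |·| ≈ 66.128, ∠ ≈ 89.13°
pole (1 + j1653·0.02) = 1 + j33.06 → |·| ≈ 33.075, ∠ ≈ 88.27°
∠T = (89.72° + 39.57°) − (89.13° + 88.27°) = -48.11°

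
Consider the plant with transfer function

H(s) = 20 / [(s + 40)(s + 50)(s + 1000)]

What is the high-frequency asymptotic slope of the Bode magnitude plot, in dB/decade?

-60 dB/decade

Each pole contributes −20 dB/decade at high frequency; each zero contributes +20 dB/decade.
Net: 0 zero(s) − 3 pole(s) → -60 dB/decade.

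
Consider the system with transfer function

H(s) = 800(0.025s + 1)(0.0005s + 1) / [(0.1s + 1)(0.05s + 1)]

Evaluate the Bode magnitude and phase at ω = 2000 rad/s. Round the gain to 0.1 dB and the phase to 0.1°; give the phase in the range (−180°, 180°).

9.0 dB, -45.3°

At ω = 2000 rad/s:
zero (1 + j2000·0.025) = 1 + j50 → |·| ≈ 50.01, ∠ ≈ 88.85°
zero (1 + j2000·0.0005) = 1 + j1 → |·| ≈ 1.4142, ∠ ≈ 45.00°
pole (1 + j2000·0.1) = 1 + j200 → |·| ≈ 200, ∠ ≈ 89.71°
pole (1 + j2000·0.05) = 1 + j100 → |·| ≈ 100, ∠ ≈ 89.43°
|H| = 800 · 50.01 · 1.4142 / (200 · 100) ≈ 2.829
Gain = 20 log₁₀(2.829) ≈ 9.03 dB
∠H = (88.85° + 45.00°) − (89.71° + 89.43°) = -45.29°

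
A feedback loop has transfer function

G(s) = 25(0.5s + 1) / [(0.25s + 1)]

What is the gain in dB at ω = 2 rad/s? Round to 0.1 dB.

30.0 dB

At ω = 2 rad/s:
zero (1 + j2·0.5) = 1 + j1 → |·| ≈ 1.4142, ∠ ≈ 45.00°
pole (1 + j2·0.25) = 1 + j0.5 → |·| ≈ 1.118, ∠ ≈ 26.57°
|G| = 25 · 1.4142 / (1.118) ≈ 31.623
Gain = 20 log₁₀(31.623) ≈ 30.00 dB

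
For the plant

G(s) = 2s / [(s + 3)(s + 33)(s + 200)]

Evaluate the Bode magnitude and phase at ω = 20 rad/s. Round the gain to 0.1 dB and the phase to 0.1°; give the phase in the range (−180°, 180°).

At s = jω = j20:
zero at origin: s = j20 → |·| = 20, ∠ = 90.00°
pole (s+3): 3 + j20 → |·| = √(3²+20²) = √409 ≈ 20.224, ∠ = arctan(20/3) ≈ 81.47°
pole (s+33): 33 + j20 → |·| = √(33²+20²) = √1489 ≈ 38.588, ∠ = arctan(20/33) ≈ 31.22°
pole (s+200): 200 + j20 → |·| = √(200²+20²) = √40400 ≈ 201, ∠ = arctan(20/200) ≈ 5.71°
|G| = 2 · 20 / 1.5686e+05 ≈ 0.000255
Gain = 20 log₁₀(0.000255) ≈ -71.87 dB
∠G = 90.00° − 118.40° = -28.40°

-71.9 dB, -28.4°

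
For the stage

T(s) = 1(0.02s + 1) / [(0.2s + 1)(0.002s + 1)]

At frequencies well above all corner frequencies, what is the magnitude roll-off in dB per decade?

Each pole contributes −20 dB/decade at high frequency; each zero contributes +20 dB/decade.
Net: 1 zero(s) − 2 pole(s) → -20 dB/decade.

-20 dB/decade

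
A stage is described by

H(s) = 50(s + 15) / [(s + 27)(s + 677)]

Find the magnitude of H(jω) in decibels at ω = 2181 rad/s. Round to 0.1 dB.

-33.2 dB

At s = jω = j2181:
zero (s+15): 15 + j2181 → |·| = √(15²+2181²) = √4756986 ≈ 2181.1, ∠ = arctan(2181/15) ≈ 89.61°
pole (s+27): 27 + j2181 → |·| = √(27²+2181²) = √4757490 ≈ 2181.2, ∠ = arctan(2181/27) ≈ 89.29°
pole (s+677): 677 + j2181 → |·| = √(677²+2181²) = √5215090 ≈ 2283.7, ∠ = arctan(2181/677) ≈ 72.76°
|H| = 50 · 2181.1 / 4.9812e+06 ≈ 0.021893
Gain = 20 log₁₀(0.021893) ≈ -33.19 dB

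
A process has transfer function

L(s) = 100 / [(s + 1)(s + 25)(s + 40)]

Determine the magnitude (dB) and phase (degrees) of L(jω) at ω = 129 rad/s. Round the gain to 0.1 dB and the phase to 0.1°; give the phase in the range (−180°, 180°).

At s = jω = j129:
pole (s+1): 1 + j129 → |·| = √(1²+129²) = √16642 ≈ 129, ∠ = arctan(129/1) ≈ 89.56°
pole (s+25): 25 + j129 → |·| = √(25²+129²) = √17266 ≈ 131.4, ∠ = arctan(129/25) ≈ 79.03°
pole (s+40): 40 + j129 → |·| = √(40²+129²) = √18241 ≈ 135.06, ∠ = arctan(129/40) ≈ 72.77°
|L| = 100 / 2.2893e+06 ≈ 4.3681e-05
Gain = 20 log₁₀(4.3681e-05) ≈ -87.19 dB
∠L = 0.00° − 241.36° = -241.36° ≡ 118.64° (principal value)

-87.2 dB, 118.6°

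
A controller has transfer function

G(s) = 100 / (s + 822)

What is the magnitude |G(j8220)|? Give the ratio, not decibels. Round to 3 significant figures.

0.0121

At s = jω = j8220:
pole (s+822): 822 + j8220 → |·| = √(822²+8220²) = √68244084 ≈ 8261, ∠ = arctan(8220/822) ≈ 84.29°
|G| = 100 / 8261 ≈ 0.012105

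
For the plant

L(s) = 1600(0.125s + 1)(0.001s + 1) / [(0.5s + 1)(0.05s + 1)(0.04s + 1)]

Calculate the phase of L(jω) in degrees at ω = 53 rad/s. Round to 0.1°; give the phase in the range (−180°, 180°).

At ω = 53 rad/s:
zero (1 + j53·0.125) = 1 + j6.625 → |·| ≈ 6.7, ∠ ≈ 81.42°
zero (1 + j53·0.001) = 1 + j0.053 → |·| ≈ 1.0014, ∠ ≈ 3.03°
pole (1 + j53·0.5) = 1 + j26.5 → |·| ≈ 26.519, ∠ ≈ 87.84°
pole (1 + j53·0.05) = 1 + j2.65 → |·| ≈ 2.8324, ∠ ≈ 69.33°
pole (1 + j53·0.04) = 1 + j2.12 → |·| ≈ 2.344, ∠ ≈ 64.75°
∠L = (81.42° + 3.03°) − (87.84° + 69.33° + 64.75°) = -137.47°

-137.5°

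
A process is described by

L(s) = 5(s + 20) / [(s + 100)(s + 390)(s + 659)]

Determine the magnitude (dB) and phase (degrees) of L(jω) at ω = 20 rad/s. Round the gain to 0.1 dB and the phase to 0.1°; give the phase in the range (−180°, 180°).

At s = jω = j20:
zero (s+20): 20 + j20 → |·| = √(20²+20²) = √800 ≈ 28.284, ∠ = arctan(20/20) ≈ 45.00°
pole (s+100): 100 + j20 → |·| = √(100²+20²) = √10400 ≈ 101.98, ∠ = arctan(20/100) ≈ 11.31°
pole (s+390): 390 + j20 → |·| = √(390²+20²) = √152500 ≈ 390.51, ∠ = arctan(20/390) ≈ 2.94°
pole (s+659): 659 + j20 → |·| = √(659²+20²) = √434681 ≈ 659.3, ∠ = arctan(20/659) ≈ 1.74°
|L| = 5 · 28.284 / 2.6256e+07 ≈ 5.3862e-06
Gain = 20 log₁₀(5.3862e-06) ≈ -105.37 dB
∠L = 45.00° − 15.99° = 29.01°

-105.4 dB, 29.0°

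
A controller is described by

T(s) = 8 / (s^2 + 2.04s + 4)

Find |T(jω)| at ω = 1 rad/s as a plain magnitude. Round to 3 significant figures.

2.21

At s = jω = j1:
quadratic: (j1)² + 2.04·j1 + 4 = 3 + j2.04 → |·| ≈ 3.6279, ∠ ≈ 34.22°
|T| = 8 / 3.6279 ≈ 2.2051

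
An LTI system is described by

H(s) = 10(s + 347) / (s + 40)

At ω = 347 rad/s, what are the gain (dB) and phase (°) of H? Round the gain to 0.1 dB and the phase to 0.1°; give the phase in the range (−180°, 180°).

At s = jω = j347:
zero (s+347): 347 + j347 → |·| = √(347²+347²) = √240818 ≈ 490.73, ∠ = arctan(347/347) ≈ 45.00°
pole (s+40): 40 + j347 → |·| = √(40²+347²) = √122009 ≈ 349.3, ∠ = arctan(347/40) ≈ 83.42°
|H| = 10 · 490.73 / 349.3 ≈ 14.049
Gain = 20 log₁₀(14.049) ≈ 22.95 dB
∠H = 45.00° − 83.42° = -38.42°

23.0 dB, -38.4°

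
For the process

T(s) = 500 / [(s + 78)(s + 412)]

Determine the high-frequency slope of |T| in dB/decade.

Each pole contributes −20 dB/decade at high frequency; each zero contributes +20 dB/decade.
Net: 0 zero(s) − 2 pole(s) → -40 dB/decade.

-40 dB/decade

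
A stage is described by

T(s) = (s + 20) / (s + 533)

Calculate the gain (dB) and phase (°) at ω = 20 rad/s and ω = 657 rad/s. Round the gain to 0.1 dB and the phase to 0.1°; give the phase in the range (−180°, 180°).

At s = jω = j20:
zero (s+20): 20 + j20 → |·| = √(20²+20²) = √800 ≈ 28.284, ∠ = arctan(20/20) ≈ 45.00°
pole (s+533): 533 + j20 → |·| = √(533²+20²) = √284489 ≈ 533.38, ∠ = arctan(20/533) ≈ 2.15°
|T| = 1 · 28.284 / 533.38 ≈ 0.053028
Gain = 20 log₁₀(0.053028) ≈ -25.51 dB
∠T = 45.00° − 2.15° = 42.85°

At s = jω = j657:
zero (s+20): 20 + j657 → |·| = √(20²+657²) = √432049 ≈ 657.3, ∠ = arctan(657/20) ≈ 88.26°
pole (s+533): 533 + j657 → |·| = √(533²+657²) = √715738 ≈ 846.01, ∠ = arctan(657/533) ≈ 50.95°
|T| = 1 · 657.3 / 846.01 ≈ 0.77694
Gain = 20 log₁₀(0.77694) ≈ -2.19 dB
∠T = 88.26° − 50.95° = 37.31°

ω = 20: -25.5 dB, 42.9°; ω = 657: -2.2 dB, 37.3°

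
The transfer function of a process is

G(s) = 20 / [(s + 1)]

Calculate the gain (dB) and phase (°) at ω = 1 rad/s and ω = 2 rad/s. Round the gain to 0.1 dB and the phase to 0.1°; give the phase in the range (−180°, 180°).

ω = 1: 23.0 dB, -45.0°; ω = 2: 19.0 dB, -63.4°

At ω = 1 rad/s:
pole (1 + j1·1) = 1 + j1 → |·| ≈ 1.4142, ∠ ≈ 45.00°
|G| = 20 · 1 / (1.4142) ≈ 14.142
Gain = 20 log₁₀(14.142) ≈ 23.01 dB
∠G = (0°) − (45.00°) = -45.00°

At ω = 2 rad/s:
pole (1 + j2·1) = 1 + j2 → |·| ≈ 2.2361, ∠ ≈ 63.43°
|G| = 20 · 1 / (2.2361) ≈ 8.9441
Gain = 20 log₁₀(8.9441) ≈ 19.03 dB
∠G = (0°) − (63.43°) = -63.43°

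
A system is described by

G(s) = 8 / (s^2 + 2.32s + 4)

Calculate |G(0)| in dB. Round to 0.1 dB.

6.0 dB

G(0) = 8 / 4 = 2
20 log₁₀(2) ≈ 6.02 dB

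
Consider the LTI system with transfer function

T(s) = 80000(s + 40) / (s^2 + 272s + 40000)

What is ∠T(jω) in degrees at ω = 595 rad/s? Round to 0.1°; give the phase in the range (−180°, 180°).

-66.6°

At s = jω = j595:
zero (s+40): 40 + j595 → |·| = √(40²+595²) = √355625 ≈ 596.34, ∠ = arctan(595/40) ≈ 86.15°
quadratic: (j595)² + 272·j595 + 40000 = -314025 + j161840 → |·| ≈ 3.5328e+05, ∠ ≈ 152.73°
∠T = 86.15° − 152.73° = -66.58°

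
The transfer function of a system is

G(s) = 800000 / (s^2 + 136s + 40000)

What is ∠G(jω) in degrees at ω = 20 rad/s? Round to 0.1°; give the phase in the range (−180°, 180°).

At s = jω = j20:
quadratic: (j20)² + 136·j20 + 40000 = 39600 + j2720 → |·| ≈ 39693, ∠ ≈ 3.93°
∠G = 0.00° − 3.93° = -3.93°

-3.9°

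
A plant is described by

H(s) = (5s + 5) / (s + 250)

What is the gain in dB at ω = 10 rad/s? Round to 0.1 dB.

Substitute s = j10:
Numerator: 5(j10) + 5 = 5 + j50
Denominator: (j10) + 250 = 250 + j10
|N| = √(5² + 50²) ≈ 50.249, ∠N ≈ 84.29°
|D| = √(250² + 10²) ≈ 250.2, ∠D ≈ 2.29°
|H| = 50.249 / 250.2 ≈ 0.20084
Gain = 20 log₁₀(0.20084) ≈ -13.94 dB

-13.9 dB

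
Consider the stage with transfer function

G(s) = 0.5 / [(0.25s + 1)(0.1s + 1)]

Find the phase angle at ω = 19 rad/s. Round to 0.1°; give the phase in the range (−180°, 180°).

-140.4°

At ω = 19 rad/s:
pole (1 + j19·0.25) = 1 + j4.75 → |·| ≈ 4.8541, ∠ ≈ 78.11°
pole (1 + j19·0.1) = 1 + j1.9 → |·| ≈ 2.1471, ∠ ≈ 62.24°
∠G = (0°) − (78.11° + 62.24°) = -140.35°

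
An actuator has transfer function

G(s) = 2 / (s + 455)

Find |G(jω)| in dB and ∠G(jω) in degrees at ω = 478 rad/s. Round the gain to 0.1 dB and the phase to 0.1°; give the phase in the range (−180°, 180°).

At s = jω = j478:
pole (s+455): 455 + j478 → |·| = √(455²+478²) = √435509 ≈ 659.93, ∠ = arctan(478/455) ≈ 46.41°
|G| = 2 / 659.93 ≈ 0.0030306
Gain = 20 log₁₀(0.0030306) ≈ -50.37 dB
∠G = 0.00° − 46.41° = -46.41°

-50.4 dB, -46.4°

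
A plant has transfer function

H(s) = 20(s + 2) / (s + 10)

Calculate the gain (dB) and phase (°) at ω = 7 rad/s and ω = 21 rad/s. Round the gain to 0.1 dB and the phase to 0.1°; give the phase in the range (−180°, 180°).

ω = 7: 21.5 dB, 39.1°; ω = 21: 25.2 dB, 20.0°

At s = jω = j7:
zero (s+2): 2 + j7 → |·| = √(2²+7²) = √53 ≈ 7.2801, ∠ = arctan(7/2) ≈ 74.05°
pole (s+10): 10 + j7 → |·| = √(10²+7²) = √149 ≈ 12.207, ∠ = arctan(7/10) ≈ 34.99°
|H| = 20 · 7.2801 / 12.207 ≈ 11.928
Gain = 20 log₁₀(11.928) ≈ 21.53 dB
∠H = 74.05° − 34.99° = 39.06°

At s = jω = j21:
zero (s+2): 2 + j21 → |·| = √(2²+21²) = √445 ≈ 21.095, ∠ = arctan(21/2) ≈ 84.56°
pole (s+10): 10 + j21 → |·| = √(10²+21²) = √541 ≈ 23.259, ∠ = arctan(21/10) ≈ 64.54°
|H| = 20 · 21.095 / 23.259 ≈ 18.139
Gain = 20 log₁₀(18.139) ≈ 25.17 dB
∠H = 84.56° − 64.54° = 20.02°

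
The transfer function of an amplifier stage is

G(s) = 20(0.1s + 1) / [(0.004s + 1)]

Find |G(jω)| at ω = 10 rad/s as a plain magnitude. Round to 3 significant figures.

At ω = 10 rad/s:
zero (1 + j10·0.1) = 1 + j1 → |·| ≈ 1.4142, ∠ ≈ 45.00°
pole (1 + j10·0.004) = 1 + j0.04 → |·| ≈ 1.0008, ∠ ≈ 2.29°
|G| = 20 · 1.4142 / (1.0008) ≈ 28.261

28.3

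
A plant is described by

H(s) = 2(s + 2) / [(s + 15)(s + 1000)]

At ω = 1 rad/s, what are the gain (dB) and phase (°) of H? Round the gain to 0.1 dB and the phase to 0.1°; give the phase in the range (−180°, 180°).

At s = jω = j1:
zero (s+2): 2 + j1 → |·| = √(2²+1²) = √5 ≈ 2.2361, ∠ = arctan(1/2) ≈ 26.57°
pole (s+15): 15 + j1 → |·| = √(15²+1²) = √226 ≈ 15.033, ∠ = arctan(1/15) ≈ 3.81°
pole (s+1000): 1000 + j1 → |·| = √(1000²+1²) = √1000001 ≈ 1000, ∠ = arctan(1/1000) ≈ 0.06°
|H| = 2 · 2.2361 / 15033 ≈ 0.00029749
Gain = 20 log₁₀(0.00029749) ≈ -70.53 dB
∠H = 26.57° − 3.87° = 22.70°

-70.5 dB, 22.7°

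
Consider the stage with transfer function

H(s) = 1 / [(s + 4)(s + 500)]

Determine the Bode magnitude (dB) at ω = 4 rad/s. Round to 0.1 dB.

-69.0 dB

At s = jω = j4:
pole (s+4): 4 + j4 → |·| = √(4²+4²) = √32 ≈ 5.6569, ∠ = arctan(4/4) ≈ 45.00°
pole (s+500): 500 + j4 → |·| = √(500²+4²) = √250016 ≈ 500.02, ∠ = arctan(4/500) ≈ 0.46°
|H| = 1 / 2828.6 ≈ 0.00035353
Gain = 20 log₁₀(0.00035353) ≈ -69.03 dB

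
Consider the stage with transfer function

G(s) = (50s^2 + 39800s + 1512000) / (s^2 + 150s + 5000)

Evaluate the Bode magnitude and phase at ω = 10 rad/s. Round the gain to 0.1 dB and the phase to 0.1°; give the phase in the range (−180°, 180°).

49.7 dB, -2.2°

Substitute s = j10:
Numerator: 50(j10)^2 + 39800(j10) + 1512000 = 1507000 + j398000
Denominator: (j10)^2 + 150(j10) + 5000 = 4900 + j1500
|N| = √(1507000² + 398000²) ≈ 1.5587e+06, ∠N ≈ 14.79°
|D| = √(4900² + 1500²) ≈ 5124.5, ∠D ≈ 17.02°
|G| = 1.5587e+06 / 5124.5 ≈ 304.17
Gain = 20 log₁₀(304.17) ≈ 49.66 dB
∠G = 14.79° − 17.02° = -2.23°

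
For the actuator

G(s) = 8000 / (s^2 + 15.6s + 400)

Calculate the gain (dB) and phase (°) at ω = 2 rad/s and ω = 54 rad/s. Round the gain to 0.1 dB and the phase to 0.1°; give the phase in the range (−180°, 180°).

ω = 2: 26.1 dB, -4.5°; ω = 54: 9.6 dB, -161.5°

At s = jω = j2:
quadratic: (j2)² + 15.6·j2 + 400 = 396 + j31.2 → |·| ≈ 397.23, ∠ ≈ 4.50°
|G| = 8000 / 397.23 ≈ 20.139
Gain = 20 log₁₀(20.139) ≈ 26.08 dB
∠G = 0.00° − 4.50° = -4.50°

At s = jω = j54:
quadratic: (j54)² + 15.6·j54 + 400 = -2516 + j842.4 → |·| ≈ 2653.3, ∠ ≈ 161.49°
|G| = 8000 / 2653.3 ≈ 3.0151
Gain = 20 log₁₀(3.0151) ≈ 9.59 dB
∠G = 0.00° − 161.49° = -161.49°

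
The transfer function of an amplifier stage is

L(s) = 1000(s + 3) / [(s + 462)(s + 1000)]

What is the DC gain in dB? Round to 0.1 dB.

L(0) = 1000·3 / (462·1000) ≈ 0.0064935
20 log₁₀(0.0064935) ≈ -43.75 dB

-43.8 dB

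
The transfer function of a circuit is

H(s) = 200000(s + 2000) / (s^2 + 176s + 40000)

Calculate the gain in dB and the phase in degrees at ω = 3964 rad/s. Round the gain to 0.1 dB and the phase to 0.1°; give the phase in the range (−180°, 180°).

35.1 dB, -114.2°

At s = jω = j3964:
zero (s+2000): 2000 + j3964 → |·| = √(2000²+3964²) = √19713296 ≈ 4440, ∠ = arctan(3964/2000) ≈ 63.23°
quadratic: (j3964)² + 176·j3964 + 40000 = -15673296 + j697664 → |·| ≈ 1.5689e+07, ∠ ≈ 177.45°
|H| = 200000 · 4440 / 1.5689e+07 ≈ 56.6
Gain = 20 log₁₀(56.6) ≈ 35.06 dB
∠H = 63.23° − 177.45° = -114.22°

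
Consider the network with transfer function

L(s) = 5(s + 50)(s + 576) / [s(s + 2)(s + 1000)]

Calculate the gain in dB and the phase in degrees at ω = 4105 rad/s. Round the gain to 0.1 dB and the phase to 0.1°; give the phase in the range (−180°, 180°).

At s = jω = j4105:
zero (s+50): 50 + j4105 → |·| = √(50²+4105²) = √16853525 ≈ 4105.3, ∠ = arctan(4105/50) ≈ 89.30°
zero (s+576): 576 + j4105 → |·| = √(576²+4105²) = √17182801 ≈ 4145.2, ∠ = arctan(4105/576) ≈ 82.01°
pole (s+2): 2 + j4105 → |·| = √(2²+4105²) = √16851029 ≈ 4105, ∠ = arctan(4105/2) ≈ 89.97°
pole (s+1000): 1000 + j4105 → |·| = √(1000²+4105²) = √17851025 ≈ 4225, ∠ = arctan(4105/1000) ≈ 76.31°
pole at origin: |s| = 4105, ∠ = 90.00° (in denominator)
|L| = 5 · 1.7017e+07 / 7.1196e+10 ≈ 0.0011951
Gain = 20 log₁₀(0.0011951) ≈ -58.45 dB
∠L = 171.31° − 256.28° = -84.97°

-58.5 dB, -85.0°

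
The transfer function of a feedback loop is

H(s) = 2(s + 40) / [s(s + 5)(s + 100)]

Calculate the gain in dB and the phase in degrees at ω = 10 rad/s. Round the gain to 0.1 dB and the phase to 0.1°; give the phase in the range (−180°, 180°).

At s = jω = j10:
zero (s+40): 40 + j10 → |·| = √(40²+10²) = √1700 ≈ 41.231, ∠ = arctan(10/40) ≈ 14.04°
pole (s+5): 5 + j10 → |·| = √(5²+10²) = √125 ≈ 11.18, ∠ = arctan(10/5) ≈ 63.43°
pole (s+100): 100 + j10 → |·| = √(100²+10²) = √10100 ≈ 100.5, ∠ = arctan(10/100) ≈ 5.71°
pole at origin: |s| = 10, ∠ = 90.00° (in denominator)
|H| = 2 · 41.231 / 11236 ≈ 0.0073391
Gain = 20 log₁₀(0.0073391) ≈ -42.69 dB
∠H = 14.04° − 159.14° = -145.10°

-42.7 dB, -145.1°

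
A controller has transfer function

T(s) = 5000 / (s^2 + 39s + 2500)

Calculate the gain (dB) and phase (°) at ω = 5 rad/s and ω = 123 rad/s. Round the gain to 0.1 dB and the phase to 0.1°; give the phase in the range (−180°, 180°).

At s = jω = j5:
quadratic: (j5)² + 39·j5 + 2500 = 2475 + j195 → |·| ≈ 2482.7, ∠ ≈ 4.50°
|T| = 5000 / 2482.7 ≈ 2.0139
Gain = 20 log₁₀(2.0139) ≈ 6.08 dB
∠T = 0.00° − 4.50° = -4.50°

At s = jω = j123:
quadratic: (j123)² + 39·j123 + 2500 = -12629 + j4797 → |·| ≈ 13509, ∠ ≈ 159.20°
|T| = 5000 / 13509 ≈ 0.37012
Gain = 20 log₁₀(0.37012) ≈ -8.63 dB
∠T = 0.00° − 159.20° = -159.20°

ω = 5: 6.1 dB, -4.5°; ω = 123: -8.6 dB, -159.2°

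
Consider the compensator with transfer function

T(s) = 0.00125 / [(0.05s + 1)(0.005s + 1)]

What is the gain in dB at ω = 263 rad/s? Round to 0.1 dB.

-84.8 dB

At ω = 263 rad/s:
pole (1 + j263·0.05) = 1 + j13.15 → |·| ≈ 13.188, ∠ ≈ 85.65°
pole (1 + j263·0.005) = 1 + j1.315 → |·| ≈ 1.652, ∠ ≈ 52.75°
|T| = 0.00125 · 1 / (13.188 · 1.652) ≈ 5.7375e-05
Gain = 20 log₁₀(5.7375e-05) ≈ -84.83 dB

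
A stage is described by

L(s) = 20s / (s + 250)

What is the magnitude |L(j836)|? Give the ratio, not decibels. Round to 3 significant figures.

At s = jω = j836:
zero at origin: s = j836 → |·| = 836, ∠ = 90.00°
pole (s+250): 250 + j836 → |·| = √(250²+836²) = √761396 ≈ 872.58, ∠ = arctan(836/250) ≈ 73.35°
|L| = 20 · 836 / 872.58 ≈ 19.162

19.2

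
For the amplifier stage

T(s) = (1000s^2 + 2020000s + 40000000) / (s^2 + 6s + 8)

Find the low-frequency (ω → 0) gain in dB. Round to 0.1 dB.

134.0 dB

T(0) = 40000000 / 8 = 5e+06
20 log₁₀(5e+06) ≈ 133.98 dB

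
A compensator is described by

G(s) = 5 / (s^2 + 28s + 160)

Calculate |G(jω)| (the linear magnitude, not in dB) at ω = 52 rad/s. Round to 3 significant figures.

0.00171

Substitute s = j52:
Numerator: 5 = 5 + j0
Denominator: (j52)^2 + 28(j52) + 160 = -2544 + j1456
|N| = √(5² + 0²) ≈ 5, ∠N ≈ 0.00°
|D| = √(2544² + 1456²) ≈ 2931.2, ∠D ≈ 150.22°
|G| = 5 / 2931.2 ≈ 0.0017058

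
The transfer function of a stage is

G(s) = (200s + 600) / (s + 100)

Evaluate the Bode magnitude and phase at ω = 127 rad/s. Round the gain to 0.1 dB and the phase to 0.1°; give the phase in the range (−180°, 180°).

43.9 dB, 36.9°

Substitute s = j127:
Numerator: 200(j127) + 600 = 600 + j25400
Denominator: (j127) + 100 = 100 + j127
|N| = √(600² + 25400²) ≈ 25407, ∠N ≈ 88.65°
|D| = √(100² + 127²) ≈ 161.64, ∠D ≈ 51.78°
|G| = 25407 / 161.64 ≈ 157.18
Gain = 20 log₁₀(157.18) ≈ 43.93 dB
∠G = 88.65° − 51.78° = 36.87°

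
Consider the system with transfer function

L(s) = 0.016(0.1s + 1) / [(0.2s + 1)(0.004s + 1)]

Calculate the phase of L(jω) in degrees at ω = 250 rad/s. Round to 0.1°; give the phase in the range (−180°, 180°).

At ω = 250 rad/s:
zero (1 + j250·0.1) = 1 + j25 → |·| ≈ 25.02, ∠ ≈ 87.71°
pole (1 + j250·0.2) = 1 + j50 → |·| ≈ 50.01, ∠ ≈ 88.85°
pole (1 + j250·0.004) = 1 + j1 → |·| ≈ 1.4142, ∠ ≈ 45.00°
∠L = (87.71°) − (88.85° + 45.00°) = -46.14°

-46.1°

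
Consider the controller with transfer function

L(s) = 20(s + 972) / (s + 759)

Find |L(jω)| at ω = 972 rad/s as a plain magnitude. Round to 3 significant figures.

At s = jω = j972:
zero (s+972): 972 + j972 → |·| = √(972²+972²) = √1889568 ≈ 1374.6, ∠ = arctan(972/972) ≈ 45.00°
pole (s+759): 759 + j972 → |·| = √(759²+972²) = √1520865 ≈ 1233.2, ∠ = arctan(972/759) ≈ 52.01°
|L| = 20 · 1374.6 / 1233.2 ≈ 22.293

22.3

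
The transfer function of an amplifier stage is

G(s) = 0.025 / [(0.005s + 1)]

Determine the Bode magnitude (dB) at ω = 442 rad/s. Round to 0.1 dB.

At ω = 442 rad/s:
pole (1 + j442·0.005) = 1 + j2.21 → |·| ≈ 2.4257, ∠ ≈ 65.65°
|G| = 0.025 · 1 / (2.4257) ≈ 0.010306
Gain = 20 log₁₀(0.010306) ≈ -39.74 dB

-39.7 dB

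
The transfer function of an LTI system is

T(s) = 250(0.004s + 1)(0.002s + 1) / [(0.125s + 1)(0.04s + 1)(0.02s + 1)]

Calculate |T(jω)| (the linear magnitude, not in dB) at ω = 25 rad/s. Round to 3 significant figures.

At ω = 25 rad/s:
zero (1 + j25·0.004) = 1 + j0.1 → |·| ≈ 1.005, ∠ ≈ 5.71°
zero (1 + j25·0.002) = 1 + j0.05 → |·| ≈ 1.0012, ∠ ≈ 2.86°
pole (1 + j25·0.125) = 1 + j3.125 → |·| ≈ 3.2811, ∠ ≈ 72.26°
pole (1 + j25·0.04) = 1 + j1 → |·| ≈ 1.4142, ∠ ≈ 45.00°
pole (1 + j25·0.02) = 1 + j0.5 → |·| ≈ 1.118, ∠ ≈ 26.57°
|T| = 250 · 1.005 · 1.0012 / (3.2811 · 1.4142 · 1.118) ≈ 48.49

48.5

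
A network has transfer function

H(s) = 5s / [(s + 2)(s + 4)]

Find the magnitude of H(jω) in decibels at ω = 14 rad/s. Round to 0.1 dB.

At s = jω = j14:
zero at origin: s = j14 → |·| = 14, ∠ = 90.00°
pole (s+2): 2 + j14 → |·| = √(2²+14²) = √200 ≈ 14.142, ∠ = arctan(14/2) ≈ 81.87°
pole (s+4): 4 + j14 → |·| = √(4²+14²) = √212 ≈ 14.56, ∠ = arctan(14/4) ≈ 74.05°
|H| = 5 · 14 / 205.91 ≈ 0.33995
Gain = 20 log₁₀(0.33995) ≈ -9.37 dB

-9.4 dB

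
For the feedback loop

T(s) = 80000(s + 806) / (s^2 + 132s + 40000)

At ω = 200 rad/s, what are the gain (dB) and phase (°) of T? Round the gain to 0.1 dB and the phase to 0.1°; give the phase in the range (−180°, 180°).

At s = jω = j200:
zero (s+806): 806 + j200 → |·| = √(806²+200²) = √689636 ≈ 830.44, ∠ = arctan(200/806) ≈ 13.94°
quadratic: (j200)² + 132·j200 + 40000 = 0 + j26400 → |·| ≈ 26400, ∠ ≈ 90.00°
|T| = 80000 · 830.44 / 26400 ≈ 2516.5
Gain = 20 log₁₀(2516.5) ≈ 68.02 dB
∠T = 13.94° − 90.00° = -76.06°

68.0 dB, -76.1°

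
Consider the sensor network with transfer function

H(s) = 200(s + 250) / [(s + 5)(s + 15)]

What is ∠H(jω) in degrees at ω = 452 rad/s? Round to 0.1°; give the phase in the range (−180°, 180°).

-116.4°

At s = jω = j452:
zero (s+250): 250 + j452 → |·| = √(250²+452²) = √266804 ≈ 516.53, ∠ = arctan(452/250) ≈ 61.05°
pole (s+5): 5 + j452 → |·| = √(5²+452²) = √204329 ≈ 452.03, ∠ = arctan(452/5) ≈ 89.37°
pole (s+15): 15 + j452 → |·| = √(15²+452²) = √204529 ≈ 452.25, ∠ = arctan(452/15) ≈ 88.10°
∠H = 61.05° − 177.47° = -116.42°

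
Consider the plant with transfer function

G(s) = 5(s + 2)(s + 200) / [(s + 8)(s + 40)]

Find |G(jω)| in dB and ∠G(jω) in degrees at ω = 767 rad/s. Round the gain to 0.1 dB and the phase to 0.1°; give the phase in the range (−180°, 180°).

14.3 dB, -11.2°

At s = jω = j767:
zero (s+2): 2 + j767 → |·| = √(2²+767²) = √588293 ≈ 767, ∠ = arctan(767/2) ≈ 89.85°
zero (s+200): 200 + j767 → |·| = √(200²+767²) = √628289 ≈ 792.65, ∠ = arctan(767/200) ≈ 75.39°
pole (s+8): 8 + j767 → |·| = √(8²+767²) = √588353 ≈ 767.04, ∠ = arctan(767/8) ≈ 89.40°
pole (s+40): 40 + j767 → |·| = √(40²+767²) = √589889 ≈ 768.04, ∠ = arctan(767/40) ≈ 87.01°
|G| = 5 · 6.0796e+05 / 5.8912e+05 ≈ 5.1599
Gain = 20 log₁₀(5.1599) ≈ 14.25 dB
∠G = 165.24° − 176.41° = -11.17°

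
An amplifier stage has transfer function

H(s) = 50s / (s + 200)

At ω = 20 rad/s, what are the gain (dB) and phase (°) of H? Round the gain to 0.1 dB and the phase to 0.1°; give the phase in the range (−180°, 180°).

13.9 dB, 84.3°

At s = jω = j20:
zero at origin: s = j20 → |·| = 20, ∠ = 90.00°
pole (s+200): 200 + j20 → |·| = √(200²+20²) = √40400 ≈ 201, ∠ = arctan(20/200) ≈ 5.71°
|H| = 50 · 20 / 201 ≈ 4.9751
Gain = 20 log₁₀(4.9751) ≈ 13.94 dB
∠H = 90.00° − 5.71° = 84.29°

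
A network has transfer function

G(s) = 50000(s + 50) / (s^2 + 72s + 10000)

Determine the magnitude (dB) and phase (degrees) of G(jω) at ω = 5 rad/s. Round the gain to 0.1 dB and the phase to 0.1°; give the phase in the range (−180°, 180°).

48.0 dB, 3.6°

At s = jω = j5:
zero (s+50): 50 + j5 → |·| = √(50²+5²) = √2525 ≈ 50.249, ∠ = arctan(5/50) ≈ 5.71°
quadratic: (j5)² + 72·j5 + 10000 = 9975 + j360 → |·| ≈ 9981.5, ∠ ≈ 2.07°
|G| = 50000 · 50.249 / 9981.5 ≈ 251.71
Gain = 20 log₁₀(251.71) ≈ 48.02 dB
∠G = 5.71° − 2.07° = 3.64°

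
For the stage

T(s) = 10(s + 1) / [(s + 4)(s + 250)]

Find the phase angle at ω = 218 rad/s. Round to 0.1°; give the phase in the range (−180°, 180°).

At s = jω = j218:
zero (s+1): 1 + j218 → |·| = √(1²+218²) = √47525 ≈ 218, ∠ = arctan(218/1) ≈ 89.74°
pole (s+4): 4 + j218 → |·| = √(4²+218²) = √47540 ≈ 218.04, ∠ = arctan(218/4) ≈ 88.95°
pole (s+250): 250 + j218 → |·| = √(250²+218²) = √110024 ≈ 331.7, ∠ = arctan(218/250) ≈ 41.09°
∠T = 89.74° − 130.04° = -40.30°

-40.3°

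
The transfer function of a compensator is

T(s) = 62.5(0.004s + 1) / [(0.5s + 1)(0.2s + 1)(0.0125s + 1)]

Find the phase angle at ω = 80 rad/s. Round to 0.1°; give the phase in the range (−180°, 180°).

At ω = 80 rad/s:
zero (1 + j80·0.004) = 1 + j0.32 → |·| ≈ 1.05, ∠ ≈ 17.74°
pole (1 + j80·0.5) = 1 + j40 → |·| ≈ 40.012, ∠ ≈ 88.57°
pole (1 + j80·0.2) = 1 + j16 → |·| ≈ 16.031, ∠ ≈ 86.42°
pole (1 + j80·0.0125) = 1 + j1 → |·| ≈ 1.4142, ∠ ≈ 45.00°
∠T = (17.74°) − (88.57° + 86.42° + 45.00°) = -202.25° ≡ 157.75° (principal value)

157.8°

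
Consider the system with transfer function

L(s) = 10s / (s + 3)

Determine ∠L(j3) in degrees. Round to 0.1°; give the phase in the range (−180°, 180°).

45.0°

At s = jω = j3:
zero at origin: s = j3 → |·| = 3, ∠ = 90.00°
pole (s+3): 3 + j3 → |·| = √(3²+3²) = √18 ≈ 4.2426, ∠ = arctan(3/3) ≈ 45.00°
∠L = 90.00° − 45.00° = 45.00°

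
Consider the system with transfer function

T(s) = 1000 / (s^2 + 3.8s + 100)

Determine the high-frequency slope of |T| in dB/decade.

-40 dB/decade

Each pole contributes −20 dB/decade at high frequency; each zero contributes +20 dB/decade.
Net: 0 zero(s) − 2 pole(s) → -40 dB/decade.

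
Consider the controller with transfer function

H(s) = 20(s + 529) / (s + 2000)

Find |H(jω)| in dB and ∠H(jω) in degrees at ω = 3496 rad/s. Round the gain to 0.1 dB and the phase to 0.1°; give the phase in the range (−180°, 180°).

24.9 dB, 21.2°

At s = jω = j3496:
zero (s+529): 529 + j3496 → |·| = √(529²+3496²) = √12501857 ≈ 3535.8, ∠ = arctan(3496/529) ≈ 81.40°
pole (s+2000): 2000 + j3496 → |·| = √(2000²+3496²) = √16222016 ≈ 4027.7, ∠ = arctan(3496/2000) ≈ 60.23°
|H| = 20 · 3535.8 / 4027.7 ≈ 17.557
Gain = 20 log₁₀(17.557) ≈ 24.89 dB
∠H = 81.40° − 60.23° = 21.17°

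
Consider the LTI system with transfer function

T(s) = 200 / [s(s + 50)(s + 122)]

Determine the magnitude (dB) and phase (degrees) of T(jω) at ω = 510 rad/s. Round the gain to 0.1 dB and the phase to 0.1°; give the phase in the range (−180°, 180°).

At s = jω = j510:
pole (s+50): 50 + j510 → |·| = √(50²+510²) = √262600 ≈ 512.45, ∠ = arctan(510/50) ≈ 84.40°
pole (s+122): 122 + j510 → |·| = √(122²+510²) = √274984 ≈ 524.39, ∠ = arctan(510/122) ≈ 76.55°
pole at origin: |s| = 510, ∠ = 90.00° (in denominator)
|T| = 200 / 1.3705e+08 ≈ 1.4593e-06
Gain = 20 log₁₀(1.4593e-06) ≈ -116.72 dB
∠T = 0.00° − 250.95° = -250.95° ≡ 109.05° (principal value)

-116.7 dB, 109.1°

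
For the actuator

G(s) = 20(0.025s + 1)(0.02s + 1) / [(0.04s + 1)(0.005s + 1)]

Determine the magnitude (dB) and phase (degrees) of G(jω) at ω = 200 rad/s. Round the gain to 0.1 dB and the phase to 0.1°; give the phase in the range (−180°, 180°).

31.3 dB, 26.8°

At ω = 200 rad/s:
zero (1 + j200·0.025) = 1 + j5 → |·| ≈ 5.099, ∠ ≈ 78.69°
zero (1 + j200·0.02) = 1 + j4 → |·| ≈ 4.1231, ∠ ≈ 75.96°
pole (1 + j200·0.04) = 1 + j8 → |·| ≈ 8.0623, ∠ ≈ 82.87°
pole (1 + j200·0.005) = 1 + j1 → |·| ≈ 1.4142, ∠ ≈ 45.00°
|G| = 20 · 5.099 · 4.1231 / (8.0623 · 1.4142) ≈ 36.878
Gain = 20 log₁₀(36.878) ≈ 31.34 dB
∠G = (78.69° + 75.96°) − (82.87° + 45.00°) = 26.78°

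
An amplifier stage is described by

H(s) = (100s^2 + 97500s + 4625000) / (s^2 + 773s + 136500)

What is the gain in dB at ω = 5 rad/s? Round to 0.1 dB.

30.6 dB

Substitute s = j5:
Numerator: 100(j5)^2 + 97500(j5) + 4625000 = 4622500 + j487500
Denominator: (j5)^2 + 773(j5) + 136500 = 136475 + j3865
|N| = √(4622500² + 487500²) ≈ 4.6481e+06, ∠N ≈ 6.02°
|D| = √(136475² + 3865²) ≈ 1.3653e+05, ∠D ≈ 1.62°
|H| = 4.6481e+06 / 1.3653e+05 ≈ 34.045
Gain = 20 log₁₀(34.045) ≈ 30.64 dB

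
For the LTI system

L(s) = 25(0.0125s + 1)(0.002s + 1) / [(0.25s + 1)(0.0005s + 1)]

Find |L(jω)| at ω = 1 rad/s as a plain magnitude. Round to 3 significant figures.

24.3

At ω = 1 rad/s:
zero (1 + j1·0.0125) = 1 + j0.0125 → |·| ≈ 1.0001, ∠ ≈ 0.72°
zero (1 + j1·0.002) = 1 + j0.002 → |·| ≈ 1, ∠ ≈ 0.11°
pole (1 + j1·0.25) = 1 + j0.25 → |·| ≈ 1.0308, ∠ ≈ 14.04°
pole (1 + j1·0.0005) = 1 + j0.0005 → |·| ≈ 1, ∠ ≈ 0.03°
|L| = 25 · 1.0001 · 1 / (1.0308 · 1) ≈ 24.255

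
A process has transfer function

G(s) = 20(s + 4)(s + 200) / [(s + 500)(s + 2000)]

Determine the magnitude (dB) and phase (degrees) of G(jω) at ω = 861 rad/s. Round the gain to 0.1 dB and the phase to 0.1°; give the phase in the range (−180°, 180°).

At s = jω = j861:
zero (s+4): 4 + j861 → |·| = √(4²+861²) = √741337 ≈ 861.01, ∠ = arctan(861/4) ≈ 89.73°
zero (s+200): 200 + j861 → |·| = √(200²+861²) = √781321 ≈ 883.92, ∠ = arctan(861/200) ≈ 76.92°
pole (s+500): 500 + j861 → |·| = √(500²+861²) = √991321 ≈ 995.65, ∠ = arctan(861/500) ≈ 59.86°
pole (s+2000): 2000 + j861 → |·| = √(2000²+861²) = √4741321 ≈ 2177.5, ∠ = arctan(861/2000) ≈ 23.29°
|G| = 20 · 7.6106e+05 / 2.168e+06 ≈ 7.0208
Gain = 20 log₁₀(7.0208) ≈ 16.93 dB
∠G = 166.65° − 83.15° = 83.50°

16.9 dB, 83.5°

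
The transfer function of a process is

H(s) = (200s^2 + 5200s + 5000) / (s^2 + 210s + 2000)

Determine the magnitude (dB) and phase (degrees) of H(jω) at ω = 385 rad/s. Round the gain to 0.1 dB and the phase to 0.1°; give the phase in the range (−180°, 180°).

Substitute s = j385:
Numerator: 200(j385)^2 + 5200(j385) + 5000 = -29640000 + j2002000
Denominator: (j385)^2 + 210(j385) + 2000 = -146225 + j80850
|N| = √(29640000² + 2002000²) ≈ 2.9708e+07, ∠N ≈ 176.14°
|D| = √(146225² + 80850²) ≈ 1.6709e+05, ∠D ≈ 151.06°
|H| = 2.9708e+07 / 1.6709e+05 ≈ 177.8
Gain = 20 log₁₀(177.8) ≈ 45.00 dB
∠H = 176.14° − 151.06° = 25.08°

45.0 dB, 25.1°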